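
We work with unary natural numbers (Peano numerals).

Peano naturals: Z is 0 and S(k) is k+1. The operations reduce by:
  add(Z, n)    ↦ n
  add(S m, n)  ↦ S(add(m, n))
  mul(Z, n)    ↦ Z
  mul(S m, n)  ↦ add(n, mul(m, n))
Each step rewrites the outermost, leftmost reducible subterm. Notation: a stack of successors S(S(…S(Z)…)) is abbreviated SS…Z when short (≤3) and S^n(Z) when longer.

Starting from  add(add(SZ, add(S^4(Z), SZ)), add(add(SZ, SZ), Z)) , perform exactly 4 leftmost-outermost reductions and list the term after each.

  start: add(add(SZ, add(S^4(Z), SZ)), add(add(SZ, SZ), Z))
  step 1: add(S(add(Z, add(S^4(Z), SZ))), add(add(SZ, SZ), Z))
  step 2: S(add(add(Z, add(S^4(Z), SZ)), add(add(SZ, SZ), Z)))
  step 3: S(add(add(S^4(Z), SZ), add(add(SZ, SZ), Z)))
  step 4: S(add(S(add(SSSZ, SZ)), add(add(SZ, SZ), Z)))

Answer: after 4 steps: S(add(S(add(SSSZ, SZ)), add(add(SZ, SZ), Z)))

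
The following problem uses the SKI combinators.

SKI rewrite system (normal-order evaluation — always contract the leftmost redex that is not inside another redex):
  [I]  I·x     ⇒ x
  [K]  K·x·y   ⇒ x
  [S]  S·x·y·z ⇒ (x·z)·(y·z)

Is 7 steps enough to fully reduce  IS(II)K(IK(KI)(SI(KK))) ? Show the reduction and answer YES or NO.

Answer: YES — reaches normal form I in 7 ≤ 7 steps

Derivation:
  start: IS(II)K(IK(KI)(SI(KK)))
  →1  S(II)K(IK(KI)(SI(KK)))
  →2  II(IK(KI)(SI(KK)))(K(IK(KI)(SI(KK))))
  →3  I(IK(KI)(SI(KK)))(K(IK(KI)(SI(KK))))
  →4  IK(KI)(SI(KK))(K(IK(KI)(SI(KK))))
  →5  K(KI)(SI(KK))(K(IK(KI)(SI(KK))))
  →6  KI(K(IK(KI)(SI(KK))))
  →7  I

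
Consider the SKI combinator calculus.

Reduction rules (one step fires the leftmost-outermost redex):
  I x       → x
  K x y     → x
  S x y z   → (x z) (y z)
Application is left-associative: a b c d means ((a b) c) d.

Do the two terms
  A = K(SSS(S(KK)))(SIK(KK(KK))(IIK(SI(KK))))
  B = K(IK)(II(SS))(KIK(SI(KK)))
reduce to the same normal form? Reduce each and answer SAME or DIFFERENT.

Answer: DIFFERENT — A ⇓ S(S(KK))(S(S(KK))), B ⇓ K(SI(KK))

Working:
Term A:
  start: K(SSS(S(KK)))(SIK(KK(KK))(IIK(SI(KK))))
  →1  SSS(S(KK))
  →2  S(S(KK))(S(S(KK)))

Term B:
  start: K(IK)(II(SS))(KIK(SI(KK)))
  →1  IK(KIK(SI(KK)))
  →2  K(KIK(SI(KK)))
  →3  K(I(SI(KK)))
  →4  K(SI(KK))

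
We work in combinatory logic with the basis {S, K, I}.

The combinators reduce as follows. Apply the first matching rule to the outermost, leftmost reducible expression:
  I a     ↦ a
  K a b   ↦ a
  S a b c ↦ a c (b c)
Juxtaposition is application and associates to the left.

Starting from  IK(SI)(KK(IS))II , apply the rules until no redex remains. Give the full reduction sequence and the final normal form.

Answer: normal form = I  (in 6 steps)

Derivation:
  start: IK(SI)(KK(IS))II
  [1] K(SI)(KK(IS))II
  [2] SIII
  [3] II(II)
  [4] I(II)
  [5] II
  [6] I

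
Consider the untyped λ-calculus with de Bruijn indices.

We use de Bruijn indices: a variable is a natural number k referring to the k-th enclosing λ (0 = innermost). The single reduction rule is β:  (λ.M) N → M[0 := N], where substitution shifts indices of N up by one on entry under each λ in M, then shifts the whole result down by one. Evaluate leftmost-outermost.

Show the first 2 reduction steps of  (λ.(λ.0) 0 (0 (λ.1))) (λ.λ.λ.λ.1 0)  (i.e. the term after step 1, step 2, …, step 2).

Answer: after 2 steps: (λ.λ.λ.λ.1 0) ((λ.λ.λ.λ.1 0) (λ.λ.λ.λ.λ.1 0))

Derivation:
  start: (λ.(λ.0) 0 (0 (λ.1))) (λ.λ.λ.λ.1 0)
  →1  (λ.0) (λ.λ.λ.λ.1 0) ((λ.λ.λ.λ.1 0) (λ.λ.λ.λ.λ.1 0))
  →2  (λ.λ.λ.λ.1 0) ((λ.λ.λ.λ.1 0) (λ.λ.λ.λ.λ.1 0))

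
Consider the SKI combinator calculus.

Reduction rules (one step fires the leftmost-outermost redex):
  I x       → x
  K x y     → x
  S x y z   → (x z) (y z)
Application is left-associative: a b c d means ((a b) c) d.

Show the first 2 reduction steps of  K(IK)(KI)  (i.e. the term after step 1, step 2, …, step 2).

  start: K(IK)(KI)
  →1  IK
  →2  K

Answer: after 2 steps: K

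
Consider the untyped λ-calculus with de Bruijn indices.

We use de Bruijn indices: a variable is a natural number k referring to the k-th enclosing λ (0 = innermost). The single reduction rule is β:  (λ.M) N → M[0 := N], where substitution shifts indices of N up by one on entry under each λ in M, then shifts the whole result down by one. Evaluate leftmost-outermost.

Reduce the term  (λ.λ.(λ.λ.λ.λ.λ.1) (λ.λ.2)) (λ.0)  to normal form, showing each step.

  start: (λ.λ.(λ.λ.λ.λ.λ.1) (λ.λ.2)) (λ.0)
  step 1: λ.(λ.λ.λ.λ.λ.1) (λ.λ.2)
  step 2: λ.λ.λ.λ.λ.1

Answer: normal form = λ.λ.λ.λ.λ.1  (in 2 steps)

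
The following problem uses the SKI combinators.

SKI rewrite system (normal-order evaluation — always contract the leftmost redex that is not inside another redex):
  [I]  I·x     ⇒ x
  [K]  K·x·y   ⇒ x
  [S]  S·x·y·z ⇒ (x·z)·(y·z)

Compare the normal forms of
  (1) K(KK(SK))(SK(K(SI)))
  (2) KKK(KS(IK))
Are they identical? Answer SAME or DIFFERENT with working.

Term A:
  start: K(KK(SK))(SK(K(SI)))
  [1] KK(SK)
  [2] K

Term B:
  start: KKK(KS(IK))
  [1] K(KS(IK))
  [2] KS

Answer: DIFFERENT — A ⇓ K, B ⇓ KS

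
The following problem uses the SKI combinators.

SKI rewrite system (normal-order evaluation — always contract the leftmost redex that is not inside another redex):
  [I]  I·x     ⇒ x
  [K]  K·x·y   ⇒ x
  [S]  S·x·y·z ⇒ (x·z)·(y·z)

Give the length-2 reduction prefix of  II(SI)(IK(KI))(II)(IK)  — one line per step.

  start: II(SI)(IK(KI))(II)(IK)
  step 1: I(SI)(IK(KI))(II)(IK)
  step 2: SI(IK(KI))(II)(IK)

Answer: after 2 steps: SI(IK(KI))(II)(IK)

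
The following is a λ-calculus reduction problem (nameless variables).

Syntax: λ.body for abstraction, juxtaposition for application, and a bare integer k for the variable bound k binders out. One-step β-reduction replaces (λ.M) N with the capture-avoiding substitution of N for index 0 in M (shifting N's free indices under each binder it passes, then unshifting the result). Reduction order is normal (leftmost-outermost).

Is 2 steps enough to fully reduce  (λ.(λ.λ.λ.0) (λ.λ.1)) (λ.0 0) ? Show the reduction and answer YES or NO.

  start: (λ.(λ.λ.λ.0) (λ.λ.1)) (λ.0 0)
  [1] (λ.λ.λ.0) (λ.λ.1)
  [2] λ.λ.0

Answer: YES — reaches normal form λ.λ.0 in 2 ≤ 2 steps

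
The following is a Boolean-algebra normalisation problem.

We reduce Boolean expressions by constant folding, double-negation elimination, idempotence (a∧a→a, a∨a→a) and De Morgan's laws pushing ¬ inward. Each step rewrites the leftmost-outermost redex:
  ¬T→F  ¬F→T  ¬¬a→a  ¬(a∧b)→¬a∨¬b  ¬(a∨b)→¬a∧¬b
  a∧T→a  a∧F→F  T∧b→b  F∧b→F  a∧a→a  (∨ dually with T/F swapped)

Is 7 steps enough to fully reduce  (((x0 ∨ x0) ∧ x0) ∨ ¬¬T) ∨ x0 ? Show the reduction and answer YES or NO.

  start: (((x0 ∨ x0) ∧ x0) ∨ ¬¬T) ∨ x0
  [1] ((x0 ∧ x0) ∨ ¬¬T) ∨ x0
  [2] (x0 ∨ ¬¬T) ∨ x0
  [3] (x0 ∨ T) ∨ x0
  [4] T ∨ x0
  [5] T

Answer: YES — reaches normal form T in 5 ≤ 7 steps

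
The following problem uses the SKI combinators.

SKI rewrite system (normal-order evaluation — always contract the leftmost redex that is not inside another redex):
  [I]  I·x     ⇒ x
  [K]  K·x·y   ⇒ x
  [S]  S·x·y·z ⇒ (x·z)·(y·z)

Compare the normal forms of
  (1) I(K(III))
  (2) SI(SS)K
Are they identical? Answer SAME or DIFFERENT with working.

Term A:
  start: I(K(III))
  step 1: K(III)
  step 2: K(II)
  step 3: KI

Term B:
  start: SI(SS)K
  step 1: IK(SSK)
  step 2: K(SSK)

Answer: DIFFERENT — A ⇓ KI, B ⇓ K(SSK)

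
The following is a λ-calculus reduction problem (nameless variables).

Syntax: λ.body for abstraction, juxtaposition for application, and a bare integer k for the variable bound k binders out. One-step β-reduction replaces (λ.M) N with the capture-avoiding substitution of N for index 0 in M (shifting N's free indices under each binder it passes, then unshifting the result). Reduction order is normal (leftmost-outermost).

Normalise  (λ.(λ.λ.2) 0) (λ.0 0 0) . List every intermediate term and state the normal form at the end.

Answer: normal form = λ.λ.0 0 0  (in 2 steps)

Reduction:
  start: (λ.(λ.λ.2) 0) (λ.0 0 0)
  step 1: (λ.λ.λ.0 0 0) (λ.0 0 0)
  step 2: λ.λ.0 0 0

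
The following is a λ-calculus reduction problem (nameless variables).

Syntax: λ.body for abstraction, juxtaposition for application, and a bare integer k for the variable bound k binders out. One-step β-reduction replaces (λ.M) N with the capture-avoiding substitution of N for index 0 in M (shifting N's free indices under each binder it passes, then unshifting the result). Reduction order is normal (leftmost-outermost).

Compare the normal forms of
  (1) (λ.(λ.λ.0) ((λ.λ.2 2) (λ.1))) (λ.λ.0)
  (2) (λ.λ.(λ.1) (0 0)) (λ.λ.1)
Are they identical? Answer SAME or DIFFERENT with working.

Term A:
  start: (λ.(λ.λ.0) ((λ.λ.2 2) (λ.1))) (λ.λ.0)
  step 1: (λ.λ.0) ((λ.λ.(λ.λ.0) (λ.λ.0)) (λ.λ.λ.0))
  step 2: λ.0

Term B:
  start: (λ.λ.(λ.1) (0 0)) (λ.λ.1)
  step 1: λ.(λ.1) (0 0)
  step 2: λ.0

Answer: SAME — A ⇓ λ.0, B ⇓ λ.0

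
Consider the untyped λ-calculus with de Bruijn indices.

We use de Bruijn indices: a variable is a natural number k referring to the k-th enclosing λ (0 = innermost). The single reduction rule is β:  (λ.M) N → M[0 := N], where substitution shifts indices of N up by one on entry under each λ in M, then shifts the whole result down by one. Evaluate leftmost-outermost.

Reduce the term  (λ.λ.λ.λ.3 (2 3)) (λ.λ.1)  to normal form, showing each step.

  start: (λ.λ.λ.λ.3 (2 3)) (λ.λ.1)
  step 1: λ.λ.λ.(λ.λ.1) (2 (λ.λ.1))
  step 2: λ.λ.λ.λ.3 (λ.λ.1)

Answer: normal form = λ.λ.λ.λ.3 (λ.λ.1)  (in 2 steps)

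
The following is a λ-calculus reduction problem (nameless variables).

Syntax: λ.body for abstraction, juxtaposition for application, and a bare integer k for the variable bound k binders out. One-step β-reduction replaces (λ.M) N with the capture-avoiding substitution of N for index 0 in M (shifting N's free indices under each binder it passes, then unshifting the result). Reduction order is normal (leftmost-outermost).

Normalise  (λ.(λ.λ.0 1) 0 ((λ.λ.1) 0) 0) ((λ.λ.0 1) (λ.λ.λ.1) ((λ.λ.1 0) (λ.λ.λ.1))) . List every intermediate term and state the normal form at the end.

  start: (λ.(λ.λ.0 1) 0 ((λ.λ.1) 0) 0) ((λ.λ.0 1) (λ.λ.λ.1) ((λ.λ.1 0) (λ.λ.λ.1)))
  →1  (λ.λ.0 1) ((λ.λ.0 1) (λ.λ.λ.1) ((λ.λ.1 0) (λ.λ.λ.1))) ((λ.λ.1) ((λ.λ.0 1) (λ.λ.λ.1) ((λ.λ.1 0) (λ.λ.λ.1)))) ((λ.λ.0 1) (λ.λ.λ.1) ((λ.λ.1 0) (λ.λ.λ.1)))
  →2  (λ.0 ((λ.λ.0 1) (λ.λ.λ.1) ((λ.λ.1 0) (λ.λ.λ.1)))) ((λ.λ.1) ((λ.λ.0 1) (λ.λ.λ.1) ((λ.λ.1 0) (λ.λ.λ.1)))) ((λ.λ.0 1) (λ.λ.λ.1) ((λ.λ.1 0) (λ.λ.λ.1)))
  →3  (λ.λ.1) ((λ.λ.0 1) (λ.λ.λ.1) ((λ.λ.1 0) (λ.λ.λ.1))) ((λ.λ.0 1) (λ.λ.λ.1) ((λ.λ.1 0) (λ.λ.λ.1))) ((λ.λ.0 1) (λ.λ.λ.1) ((λ.λ.1 0) (λ.λ.λ.1)))
  →4  (λ.(λ.λ.0 1) (λ.λ.λ.1) ((λ.λ.1 0) (λ.λ.λ.1))) ((λ.λ.0 1) (λ.λ.λ.1) ((λ.λ.1 0) (λ.λ.λ.1))) ((λ.λ.0 1) (λ.λ.λ.1) ((λ.λ.1 0) (λ.λ.λ.1)))
  →5  (λ.λ.0 1) (λ.λ.λ.1) ((λ.λ.1 0) (λ.λ.λ.1)) ((λ.λ.0 1) (λ.λ.λ.1) ((λ.λ.1 0) (λ.λ.λ.1)))
  →6  (λ.0 (λ.λ.λ.1)) ((λ.λ.1 0) (λ.λ.λ.1)) ((λ.λ.0 1) (λ.λ.λ.1) ((λ.λ.1 0) (λ.λ.λ.1)))
  →7  (λ.λ.1 0) (λ.λ.λ.1) (λ.λ.λ.1) ((λ.λ.0 1) (λ.λ.λ.1) ((λ.λ.1 0) (λ.λ.λ.1)))
  →8  (λ.(λ.λ.λ.1) 0) (λ.λ.λ.1) ((λ.λ.0 1) (λ.λ.λ.1) ((λ.λ.1 0) (λ.λ.λ.1)))
  →9  (λ.λ.λ.1) (λ.λ.λ.1) ((λ.λ.0 1) (λ.λ.λ.1) ((λ.λ.1 0) (λ.λ.λ.1)))
  →10  (λ.λ.1) ((λ.λ.0 1) (λ.λ.λ.1) ((λ.λ.1 0) (λ.λ.λ.1)))
  →11  λ.(λ.λ.0 1) (λ.λ.λ.1) ((λ.λ.1 0) (λ.λ.λ.1))
  →12  λ.(λ.0 (λ.λ.λ.1)) ((λ.λ.1 0) (λ.λ.λ.1))
  →13  λ.(λ.λ.1 0) (λ.λ.λ.1) (λ.λ.λ.1)
  →14  λ.(λ.(λ.λ.λ.1) 0) (λ.λ.λ.1)
  →15  λ.(λ.λ.λ.1) (λ.λ.λ.1)
  →16  λ.λ.λ.1

Answer: normal form = λ.λ.λ.1  (in 16 steps)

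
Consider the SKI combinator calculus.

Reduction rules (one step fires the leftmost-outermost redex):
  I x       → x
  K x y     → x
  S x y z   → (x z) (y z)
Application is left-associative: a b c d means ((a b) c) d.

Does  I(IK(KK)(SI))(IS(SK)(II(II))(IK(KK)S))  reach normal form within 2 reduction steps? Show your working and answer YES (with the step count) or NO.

  start: I(IK(KK)(SI))(IS(SK)(II(II))(IK(KK)S))
  [1] IK(KK)(SI)(IS(SK)(II(II))(IK(KK)S))
  [2] K(KK)(SI)(IS(SK)(II(II))(IK(KK)S))

Answer: NO — after 2 steps the term is K(KK)(SI)(IS(SK)(II(II))(IK(KK)S)), not yet normal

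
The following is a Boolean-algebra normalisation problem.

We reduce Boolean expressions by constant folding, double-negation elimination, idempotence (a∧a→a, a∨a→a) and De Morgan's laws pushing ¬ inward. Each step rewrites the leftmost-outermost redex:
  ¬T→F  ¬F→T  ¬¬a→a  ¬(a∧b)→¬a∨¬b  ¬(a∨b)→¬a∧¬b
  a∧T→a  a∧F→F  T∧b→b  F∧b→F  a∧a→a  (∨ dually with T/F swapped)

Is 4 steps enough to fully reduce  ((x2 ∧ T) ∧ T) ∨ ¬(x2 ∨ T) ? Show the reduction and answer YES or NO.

  start: ((x2 ∧ T) ∧ T) ∨ ¬(x2 ∨ T)
  step 1: (x2 ∧ T) ∨ ¬(x2 ∨ T)
  step 2: x2 ∨ ¬(x2 ∨ T)
  step 3: x2 ∨ (¬x2 ∧ ¬T)
  step 4: x2 ∨ (¬x2 ∧ F)

Answer: NO — after 4 steps the term is x2 ∨ (¬x2 ∧ F), not yet normal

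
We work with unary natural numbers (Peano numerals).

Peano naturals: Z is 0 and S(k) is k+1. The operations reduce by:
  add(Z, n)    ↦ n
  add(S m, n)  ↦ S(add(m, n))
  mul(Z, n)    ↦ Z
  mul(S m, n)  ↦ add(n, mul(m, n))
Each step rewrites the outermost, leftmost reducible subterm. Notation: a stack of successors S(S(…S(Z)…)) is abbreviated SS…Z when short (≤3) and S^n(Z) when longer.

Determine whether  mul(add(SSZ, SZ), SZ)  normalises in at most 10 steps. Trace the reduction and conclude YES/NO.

Answer: NO — after 10 steps the term is S(S(add(SZ, mul(Z, SZ)))), not yet normal

Working:
  start: mul(add(SSZ, SZ), SZ)
  →1  mul(S(add(SZ, SZ)), SZ)
  →2  add(SZ, mul(add(SZ, SZ), SZ))
  →3  S(add(Z, mul(add(SZ, SZ), SZ)))
  →4  S(mul(add(SZ, SZ), SZ))
  →5  S(mul(S(add(Z, SZ)), SZ))
  →6  S(add(SZ, mul(add(Z, SZ), SZ)))
  →7  S(S(add(Z, mul(add(Z, SZ), SZ))))
  →8  S(S(mul(add(Z, SZ), SZ)))
  →9  S(S(mul(SZ, SZ)))
  →10  S(S(add(SZ, mul(Z, SZ))))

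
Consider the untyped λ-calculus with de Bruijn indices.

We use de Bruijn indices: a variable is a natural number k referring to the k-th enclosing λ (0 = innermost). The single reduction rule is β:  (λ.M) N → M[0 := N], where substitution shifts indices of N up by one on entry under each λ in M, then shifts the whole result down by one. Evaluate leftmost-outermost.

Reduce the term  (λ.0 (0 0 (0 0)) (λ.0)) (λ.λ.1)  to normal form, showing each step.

Answer: normal form = λ.λ.1  (in 5 steps)

Reduction:
  start: (λ.0 (0 0 (0 0)) (λ.0)) (λ.λ.1)
  [1] (λ.λ.1) ((λ.λ.1) (λ.λ.1) ((λ.λ.1) (λ.λ.1))) (λ.0)
  [2] (λ.(λ.λ.1) (λ.λ.1) ((λ.λ.1) (λ.λ.1))) (λ.0)
  [3] (λ.λ.1) (λ.λ.1) ((λ.λ.1) (λ.λ.1))
  [4] (λ.λ.λ.1) ((λ.λ.1) (λ.λ.1))
  [5] λ.λ.1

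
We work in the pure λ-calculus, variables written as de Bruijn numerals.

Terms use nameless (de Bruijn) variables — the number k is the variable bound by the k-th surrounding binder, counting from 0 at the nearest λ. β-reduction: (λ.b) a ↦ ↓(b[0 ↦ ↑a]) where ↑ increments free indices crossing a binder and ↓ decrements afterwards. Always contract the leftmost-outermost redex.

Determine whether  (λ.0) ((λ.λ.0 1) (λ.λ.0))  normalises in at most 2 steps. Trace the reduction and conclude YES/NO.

  start: (λ.0) ((λ.λ.0 1) (λ.λ.0))
  [1] (λ.λ.0 1) (λ.λ.0)
  [2] λ.0 (λ.λ.0)

Answer: YES — reaches normal form λ.0 (λ.λ.0) in 2 ≤ 2 steps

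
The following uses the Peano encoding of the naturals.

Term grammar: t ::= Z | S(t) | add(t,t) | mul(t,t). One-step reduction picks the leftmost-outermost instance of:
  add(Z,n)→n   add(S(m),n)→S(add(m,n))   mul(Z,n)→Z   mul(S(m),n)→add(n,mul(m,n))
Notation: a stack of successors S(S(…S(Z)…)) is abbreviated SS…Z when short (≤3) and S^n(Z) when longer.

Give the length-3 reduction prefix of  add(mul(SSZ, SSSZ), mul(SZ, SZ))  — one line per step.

Answer: after 3 steps: S(add(add(SSZ, mul(SZ, SSSZ)), mul(SZ, SZ)))

Reduction:
  start: add(mul(SSZ, SSSZ), mul(SZ, SZ))
  [1] add(add(SSSZ, mul(SZ, SSSZ)), mul(SZ, SZ))
  [2] add(S(add(SSZ, mul(SZ, SSSZ))), mul(SZ, SZ))
  [3] S(add(add(SSZ, mul(SZ, SSSZ)), mul(SZ, SZ)))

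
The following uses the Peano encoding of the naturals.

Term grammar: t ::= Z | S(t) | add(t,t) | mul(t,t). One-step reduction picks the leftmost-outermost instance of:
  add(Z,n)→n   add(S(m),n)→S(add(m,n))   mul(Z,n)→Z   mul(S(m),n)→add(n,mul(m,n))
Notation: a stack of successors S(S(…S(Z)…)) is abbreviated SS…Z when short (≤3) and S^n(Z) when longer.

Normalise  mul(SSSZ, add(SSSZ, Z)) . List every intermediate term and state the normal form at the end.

  start: mul(SSSZ, add(SSSZ, Z))
  →1  add(add(SSSZ, Z), mul(SSZ, add(SSSZ, Z)))
  →2  add(S(add(SSZ, Z)), mul(SSZ, add(SSSZ, Z)))
  →3  S(add(add(SSZ, Z), mul(SSZ, add(SSSZ, Z))))
  →4  S(add(S(add(SZ, Z)), mul(SSZ, add(SSSZ, Z))))
  →5  S(S(add(add(SZ, Z), mul(SSZ, add(SSSZ, Z)))))
  →6  S(S(add(S(add(Z, Z)), mul(SSZ, add(SSSZ, Z)))))
  →7  S(S(S(add(add(Z, Z), mul(SSZ, add(SSSZ, Z))))))
  →8  S(S(S(add(Z, mul(SSZ, add(SSSZ, Z))))))
  →9  S(S(S(mul(SSZ, add(SSSZ, Z)))))
  →10  S(S(S(add(add(SSSZ, Z), mul(SZ, add(SSSZ, Z))))))
  →11  S(S(S(add(S(add(SSZ, Z)), mul(SZ, add(SSSZ, Z))))))
  →12  S(S(S(S(add(add(SSZ, Z), mul(SZ, add(SSSZ, Z)))))))
  →13  S(S(S(S(add(S(add(SZ, Z)), mul(SZ, add(SSSZ, Z)))))))
  →14  S(S(S(S(S(add(add(SZ, Z), mul(SZ, add(SSSZ, Z))))))))
  →15  S(S(S(S(S(add(S(add(Z, Z)), mul(SZ, add(SSSZ, Z))))))))
  →16  S(S(S(S(S(S(add(add(Z, Z), mul(SZ, add(SSSZ, Z)))))))))
  →17  S(S(S(S(S(S(add(Z, mul(SZ, add(SSSZ, Z)))))))))
  →18  S(S(S(S(S(S(mul(SZ, add(SSSZ, Z))))))))
  →19  S(S(S(S(S(S(add(add(SSSZ, Z), mul(Z, add(SSSZ, Z)))))))))
  →20  S(S(S(S(S(S(add(S(add(SSZ, Z)), mul(Z, add(SSSZ, Z)))))))))
  →21  S(S(S(S(S(S(S(add(add(SSZ, Z), mul(Z, add(SSSZ, Z))))))))))
  →22  S(S(S(S(S(S(S(add(S(add(SZ, Z)), mul(Z, add(SSSZ, Z))))))))))
  →23  S(S(S(S(S(S(S(S(add(add(SZ, Z), mul(Z, add(SSSZ, Z)))))))))))
  →24  S(S(S(S(S(S(S(S(add(S(add(Z, Z)), mul(Z, add(SSSZ, Z)))))))))))
  →25  S(S(S(S(S(S(S(S(S(add(add(Z, Z), mul(Z, add(SSSZ, Z))))))))))))
  →26  S(S(S(S(S(S(S(S(S(add(Z, mul(Z, add(SSSZ, Z))))))))))))
  →27  S(S(S(S(S(S(S(S(S(mul(Z, add(SSSZ, Z)))))))))))
  →28  S^9(Z)

Answer: normal form = S^9(Z)  (in 28 steps)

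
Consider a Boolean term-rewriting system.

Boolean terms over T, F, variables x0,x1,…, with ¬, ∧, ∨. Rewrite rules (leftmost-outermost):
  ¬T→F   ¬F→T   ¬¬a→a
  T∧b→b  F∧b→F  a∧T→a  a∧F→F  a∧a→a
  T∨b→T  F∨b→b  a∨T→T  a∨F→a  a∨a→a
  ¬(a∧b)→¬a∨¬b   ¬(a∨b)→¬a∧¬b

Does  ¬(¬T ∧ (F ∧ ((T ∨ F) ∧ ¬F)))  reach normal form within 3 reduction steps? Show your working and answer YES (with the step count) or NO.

  start: ¬(¬T ∧ (F ∧ ((T ∨ F) ∧ ¬F)))
  →1  ¬¬T ∨ ¬(F ∧ ((T ∨ F) ∧ ¬F))
  →2  T ∨ ¬(F ∧ ((T ∨ F) ∧ ¬F))
  →3  T

Answer: YES — reaches normal form T in 3 ≤ 3 steps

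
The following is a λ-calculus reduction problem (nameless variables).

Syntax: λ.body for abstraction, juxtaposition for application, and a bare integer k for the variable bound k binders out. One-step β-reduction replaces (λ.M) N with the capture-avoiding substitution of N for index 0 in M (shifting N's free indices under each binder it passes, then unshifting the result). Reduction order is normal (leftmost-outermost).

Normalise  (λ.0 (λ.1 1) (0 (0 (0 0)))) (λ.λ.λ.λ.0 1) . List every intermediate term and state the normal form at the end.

  start: (λ.0 (λ.1 1) (0 (0 (0 0)))) (λ.λ.λ.λ.0 1)
  step 1: (λ.λ.λ.λ.0 1) (λ.(λ.λ.λ.λ.0 1) (λ.λ.λ.λ.0 1)) ((λ.λ.λ.λ.0 1) ((λ.λ.λ.λ.0 1) ((λ.λ.λ.λ.0 1) (λ.λ.λ.λ.0 1))))
  step 2: (λ.λ.λ.0 1) ((λ.λ.λ.λ.0 1) ((λ.λ.λ.λ.0 1) ((λ.λ.λ.λ.0 1) (λ.λ.λ.λ.0 1))))
  step 3: λ.λ.0 1

Answer: normal form = λ.λ.0 1  (in 3 steps)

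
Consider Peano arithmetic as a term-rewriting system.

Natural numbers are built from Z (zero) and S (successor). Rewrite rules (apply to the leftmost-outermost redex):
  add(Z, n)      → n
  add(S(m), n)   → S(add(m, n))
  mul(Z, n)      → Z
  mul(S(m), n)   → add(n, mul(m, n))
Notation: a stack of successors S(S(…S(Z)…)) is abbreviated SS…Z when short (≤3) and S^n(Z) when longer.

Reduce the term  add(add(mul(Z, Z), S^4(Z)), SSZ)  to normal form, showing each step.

  start: add(add(mul(Z, Z), S^4(Z)), SSZ)
  [1] add(add(Z, S^4(Z)), SSZ)
  [2] add(S^4(Z), SSZ)
  [3] S(add(SSSZ, SSZ))
  [4] S(S(add(SSZ, SSZ)))
  [5] S(S(S(add(SZ, SSZ))))
  [6] S(S(S(S(add(Z, SSZ)))))
  [7] S^6(Z)

Answer: normal form = S^6(Z)  (in 7 steps)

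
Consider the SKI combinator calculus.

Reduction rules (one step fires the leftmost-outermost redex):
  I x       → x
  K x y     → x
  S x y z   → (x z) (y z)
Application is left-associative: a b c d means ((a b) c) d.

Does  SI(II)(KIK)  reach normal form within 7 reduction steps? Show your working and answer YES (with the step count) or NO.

Answer: YES — reaches normal form I in 7 ≤ 7 steps

Reduction:
  start: SI(II)(KIK)
  [1] I(KIK)(II(KIK))
  [2] KIK(II(KIK))
  [3] I(II(KIK))
  [4] II(KIK)
  [5] I(KIK)
  [6] KIK
  [7] I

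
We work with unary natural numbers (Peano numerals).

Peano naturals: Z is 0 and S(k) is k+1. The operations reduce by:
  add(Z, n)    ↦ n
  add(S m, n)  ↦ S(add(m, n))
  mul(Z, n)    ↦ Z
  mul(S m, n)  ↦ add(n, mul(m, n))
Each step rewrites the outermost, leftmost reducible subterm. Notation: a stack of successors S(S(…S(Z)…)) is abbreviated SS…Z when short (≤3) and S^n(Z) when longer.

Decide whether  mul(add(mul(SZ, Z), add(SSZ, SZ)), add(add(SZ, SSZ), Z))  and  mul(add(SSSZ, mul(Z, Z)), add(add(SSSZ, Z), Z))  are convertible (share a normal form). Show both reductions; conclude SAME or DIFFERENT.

Term A:
  start: mul(add(mul(SZ, Z), add(SSZ, SZ)), add(add(SZ, SSZ), Z))
  →1  mul(add(add(Z, mul(Z, Z)), add(SSZ, SZ)), add(add(SZ, SSZ), Z))
  →2  mul(add(mul(Z, Z), add(SSZ, SZ)), add(add(SZ, SSZ), Z))
  →3  mul(add(Z, add(SSZ, SZ)), add(add(SZ, SSZ), Z))
  →4  mul(add(SSZ, SZ), add(add(SZ, SSZ), Z))
  →5  mul(S(add(SZ, SZ)), add(add(SZ, SSZ), Z))
  →6  add(add(add(SZ, SSZ), Z), mul(add(SZ, SZ), add(add(SZ, SSZ), Z)))
  →7  add(add(S(add(Z, SSZ)), Z), mul(add(SZ, SZ), add(add(SZ, SSZ), Z)))
  →8  add(S(add(add(Z, SSZ), Z)), mul(add(SZ, SZ), add(add(SZ, SSZ), Z)))
  →9  S(add(add(add(Z, SSZ), Z), mul(add(SZ, SZ), add(add(SZ, SSZ), Z))))
  →10  S(add(add(SSZ, Z), mul(add(SZ, SZ), add(add(SZ, SSZ), Z))))
  →11  S(add(S(add(SZ, Z)), mul(add(SZ, SZ), add(add(SZ, SSZ), Z))))
  →12  S(S(add(add(SZ, Z), mul(add(SZ, SZ), add(add(SZ, SSZ), Z)))))
  →13  S(S(add(S(add(Z, Z)), mul(add(SZ, SZ), add(add(SZ, SSZ), Z)))))
  →14  S(S(S(add(add(Z, Z), mul(add(SZ, SZ), add(add(SZ, SSZ), Z))))))
  →15  S(S(S(add(Z, mul(add(SZ, SZ), add(add(SZ, SSZ), Z))))))
  →16  S(S(S(mul(add(SZ, SZ), add(add(SZ, SSZ), Z)))))
  →17  S(S(S(mul(S(add(Z, SZ)), add(add(SZ, SSZ), Z)))))
  →18  S(S(S(add(add(add(SZ, SSZ), Z), mul(add(Z, SZ), add(add(SZ, SSZ), Z))))))
  →19  S(S(S(add(add(S(add(Z, SSZ)), Z), mul(add(Z, SZ), add(add(SZ, SSZ), Z))))))
  →20  S(S(S(add(S(add(add(Z, SSZ), Z)), mul(add(Z, SZ), add(add(SZ, SSZ), Z))))))
  →21  S(S(S(S(add(add(add(Z, SSZ), Z), mul(add(Z, SZ), add(add(SZ, SSZ), Z)))))))
  →22  S(S(S(S(add(add(SSZ, Z), mul(add(Z, SZ), add(add(SZ, SSZ), Z)))))))
  →23  S(S(S(S(add(S(add(SZ, Z)), mul(add(Z, SZ), add(add(SZ, SSZ), Z)))))))
  →24  S(S(S(S(S(add(add(SZ, Z), mul(add(Z, SZ), add(add(SZ, SSZ), Z))))))))
  →25  S(S(S(S(S(add(S(add(Z, Z)), mul(add(Z, SZ), add(add(SZ, SSZ), Z))))))))
  →26  S(S(S(S(S(S(add(add(Z, Z), mul(add(Z, SZ), add(add(SZ, SSZ), Z)))))))))
  →27  S(S(S(S(S(S(add(Z, mul(add(Z, SZ), add(add(SZ, SSZ), Z)))))))))
  →28  S(S(S(S(S(S(mul(add(Z, SZ), add(add(SZ, SSZ), Z))))))))
  →29  S(S(S(S(S(S(mul(SZ, add(add(SZ, SSZ), Z))))))))
  →30  S(S(S(S(S(S(add(add(add(SZ, SSZ), Z), mul(Z, add(add(SZ, SSZ), Z)))))))))
  →31  S(S(S(S(S(S(add(add(S(add(Z, SSZ)), Z), mul(Z, add(add(SZ, SSZ), Z)))))))))
  →32  S(S(S(S(S(S(add(S(add(add(Z, SSZ), Z)), mul(Z, add(add(SZ, SSZ), Z)))))))))
  →33  S(S(S(S(S(S(S(add(add(add(Z, SSZ), Z), mul(Z, add(add(SZ, SSZ), Z))))))))))
  →34  S(S(S(S(S(S(S(add(add(SSZ, Z), mul(Z, add(add(SZ, SSZ), Z))))))))))
  →35  S(S(S(S(S(S(S(add(S(add(SZ, Z)), mul(Z, add(add(SZ, SSZ), Z))))))))))
  →36  S(S(S(S(S(S(S(S(add(add(SZ, Z), mul(Z, add(add(SZ, SSZ), Z)))))))))))
  →37  S(S(S(S(S(S(S(S(add(S(add(Z, Z)), mul(Z, add(add(SZ, SSZ), Z)))))))))))
  →38  S(S(S(S(S(S(S(S(S(add(add(Z, Z), mul(Z, add(add(SZ, SSZ), Z))))))))))))
  →39  S(S(S(S(S(S(S(S(S(add(Z, mul(Z, add(add(SZ, SSZ), Z))))))))))))
  →40  S(S(S(S(S(S(S(S(S(mul(Z, add(add(SZ, SSZ), Z)))))))))))
  →41  S^9(Z)

Term B:
  start: mul(add(SSSZ, mul(Z, Z)), add(add(SSSZ, Z), Z))
  →1  mul(S(add(SSZ, mul(Z, Z))), add(add(SSSZ, Z), Z))
  →2  add(add(add(SSSZ, Z), Z), mul(add(SSZ, mul(Z, Z)), add(add(SSSZ, Z), Z)))
  →3  add(add(S(add(SSZ, Z)), Z), mul(add(SSZ, mul(Z, Z)), add(add(SSSZ, Z), Z)))
  →4  add(S(add(add(SSZ, Z), Z)), mul(add(SSZ, mul(Z, Z)), add(add(SSSZ, Z), Z)))
  →5  S(add(add(add(SSZ, Z), Z), mul(add(SSZ, mul(Z, Z)), add(add(SSSZ, Z), Z))))
  →6  S(add(add(S(add(SZ, Z)), Z), mul(add(SSZ, mul(Z, Z)), add(add(SSSZ, Z), Z))))
  →7  S(add(S(add(add(SZ, Z), Z)), mul(add(SSZ, mul(Z, Z)), add(add(SSSZ, Z), Z))))
  →8  S(S(add(add(add(SZ, Z), Z), mul(add(SSZ, mul(Z, Z)), add(add(SSSZ, Z), Z)))))
  →9  S(S(add(add(S(add(Z, Z)), Z), mul(add(SSZ, mul(Z, Z)), add(add(SSSZ, Z), Z)))))
  →10  S(S(add(S(add(add(Z, Z), Z)), mul(add(SSZ, mul(Z, Z)), add(add(SSSZ, Z), Z)))))
  →11  S(S(S(add(add(add(Z, Z), Z), mul(add(SSZ, mul(Z, Z)), add(add(SSSZ, Z), Z))))))
  →12  S(S(S(add(add(Z, Z), mul(add(SSZ, mul(Z, Z)), add(add(SSSZ, Z), Z))))))
  →13  S(S(S(add(Z, mul(add(SSZ, mul(Z, Z)), add(add(SSSZ, Z), Z))))))
  →14  S(S(S(mul(add(SSZ, mul(Z, Z)), add(add(SSSZ, Z), Z)))))
  →15  S(S(S(mul(S(add(SZ, mul(Z, Z))), add(add(SSSZ, Z), Z)))))
  →16  S(S(S(add(add(add(SSSZ, Z), Z), mul(add(SZ, mul(Z, Z)), add(add(SSSZ, Z), Z))))))
  →17  S(S(S(add(add(S(add(SSZ, Z)), Z), mul(add(SZ, mul(Z, Z)), add(add(SSSZ, Z), Z))))))
  →18  S(S(S(add(S(add(add(SSZ, Z), Z)), mul(add(SZ, mul(Z, Z)), add(add(SSSZ, Z), Z))))))
  →19  S(S(S(S(add(add(add(SSZ, Z), Z), mul(add(SZ, mul(Z, Z)), add(add(SSSZ, Z), Z)))))))
  →20  S(S(S(S(add(add(S(add(SZ, Z)), Z), mul(add(SZ, mul(Z, Z)), add(add(SSSZ, Z), Z)))))))
  →21  S(S(S(S(add(S(add(add(SZ, Z), Z)), mul(add(SZ, mul(Z, Z)), add(add(SSSZ, Z), Z)))))))
  →22  S(S(S(S(S(add(add(add(SZ, Z), Z), mul(add(SZ, mul(Z, Z)), add(add(SSSZ, Z), Z))))))))
  →23  S(S(S(S(S(add(add(S(add(Z, Z)), Z), mul(add(SZ, mul(Z, Z)), add(add(SSSZ, Z), Z))))))))
  →24  S(S(S(S(S(add(S(add(add(Z, Z), Z)), mul(add(SZ, mul(Z, Z)), add(add(SSSZ, Z), Z))))))))
  →25  S(S(S(S(S(S(add(add(add(Z, Z), Z), mul(add(SZ, mul(Z, Z)), add(add(SSSZ, Z), Z)))))))))
  →26  S(S(S(S(S(S(add(add(Z, Z), mul(add(SZ, mul(Z, Z)), add(add(SSSZ, Z), Z)))))))))
  →27  S(S(S(S(S(S(add(Z, mul(add(SZ, mul(Z, Z)), add(add(SSSZ, Z), Z)))))))))
  →28  S(S(S(S(S(S(mul(add(SZ, mul(Z, Z)), add(add(SSSZ, Z), Z))))))))
  →29  S(S(S(S(S(S(mul(S(add(Z, mul(Z, Z))), add(add(SSSZ, Z), Z))))))))
  →30  S(S(S(S(S(S(add(add(add(SSSZ, Z), Z), mul(add(Z, mul(Z, Z)), add(add(SSSZ, Z), Z)))))))))
  →31  S(S(S(S(S(S(add(add(S(add(SSZ, Z)), Z), mul(add(Z, mul(Z, Z)), add(add(SSSZ, Z), Z)))))))))
  →32  S(S(S(S(S(S(add(S(add(add(SSZ, Z), Z)), mul(add(Z, mul(Z, Z)), add(add(SSSZ, Z), Z)))))))))
  →33  S(S(S(S(S(S(S(add(add(add(SSZ, Z), Z), mul(add(Z, mul(Z, Z)), add(add(SSSZ, Z), Z))))))))))
  →34  S(S(S(S(S(S(S(add(add(S(add(SZ, Z)), Z), mul(add(Z, mul(Z, Z)), add(add(SSSZ, Z), Z))))))))))
  →35  S(S(S(S(S(S(S(add(S(add(add(SZ, Z), Z)), mul(add(Z, mul(Z, Z)), add(add(SSSZ, Z), Z))))))))))
  →36  S(S(S(S(S(S(S(S(add(add(add(SZ, Z), Z), mul(add(Z, mul(Z, Z)), add(add(SSSZ, Z), Z)))))))))))
  →37  S(S(S(S(S(S(S(S(add(add(S(add(Z, Z)), Z), mul(add(Z, mul(Z, Z)), add(add(SSSZ, Z), Z)))))))))))
  →38  S(S(S(S(S(S(S(S(add(S(add(add(Z, Z), Z)), mul(add(Z, mul(Z, Z)), add(add(SSSZ, Z), Z)))))))))))
  →39  S(S(S(S(S(S(S(S(S(add(add(add(Z, Z), Z), mul(add(Z, mul(Z, Z)), add(add(SSSZ, Z), Z))))))))))))
  →40  S(S(S(S(S(S(S(S(S(add(add(Z, Z), mul(add(Z, mul(Z, Z)), add(add(SSSZ, Z), Z))))))))))))
  →41  S(S(S(S(S(S(S(S(S(add(Z, mul(add(Z, mul(Z, Z)), add(add(SSSZ, Z), Z))))))))))))
  →42  S(S(S(S(S(S(S(S(S(mul(add(Z, mul(Z, Z)), add(add(SSSZ, Z), Z)))))))))))
  →43  S(S(S(S(S(S(S(S(S(mul(mul(Z, Z), add(add(SSSZ, Z), Z)))))))))))
  →44  S(S(S(S(S(S(S(S(S(mul(Z, add(add(SSSZ, Z), Z)))))))))))
  →45  S^9(Z)

Answer: SAME — A ⇓ S^9(Z), B ⇓ S^9(Z)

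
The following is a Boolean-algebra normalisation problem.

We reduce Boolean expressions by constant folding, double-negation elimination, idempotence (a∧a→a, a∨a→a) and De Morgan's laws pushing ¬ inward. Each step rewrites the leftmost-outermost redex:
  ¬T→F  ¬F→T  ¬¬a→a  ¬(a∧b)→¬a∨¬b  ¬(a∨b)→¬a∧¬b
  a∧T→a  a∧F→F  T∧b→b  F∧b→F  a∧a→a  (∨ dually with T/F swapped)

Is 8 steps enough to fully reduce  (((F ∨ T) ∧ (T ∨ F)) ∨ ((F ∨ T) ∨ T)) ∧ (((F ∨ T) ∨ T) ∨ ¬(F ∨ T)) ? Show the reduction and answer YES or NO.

  start: (((F ∨ T) ∧ (T ∨ F)) ∨ ((F ∨ T) ∨ T)) ∧ (((F ∨ T) ∨ T) ∨ ¬(F ∨ T))
  →1  ((T ∧ (T ∨ F)) ∨ ((F ∨ T) ∨ T)) ∧ (((F ∨ T) ∨ T) ∨ ¬(F ∨ T))
  →2  ((T ∨ F) ∨ ((F ∨ T) ∨ T)) ∧ (((F ∨ T) ∨ T) ∨ ¬(F ∨ T))
  →3  (T ∨ ((F ∨ T) ∨ T)) ∧ (((F ∨ T) ∨ T) ∨ ¬(F ∨ T))
  →4  T ∧ (((F ∨ T) ∨ T) ∨ ¬(F ∨ T))
  →5  ((F ∨ T) ∨ T) ∨ ¬(F ∨ T)
  →6  T ∨ ¬(F ∨ T)
  →7  T

Answer: YES — reaches normal form T in 7 ≤ 8 steps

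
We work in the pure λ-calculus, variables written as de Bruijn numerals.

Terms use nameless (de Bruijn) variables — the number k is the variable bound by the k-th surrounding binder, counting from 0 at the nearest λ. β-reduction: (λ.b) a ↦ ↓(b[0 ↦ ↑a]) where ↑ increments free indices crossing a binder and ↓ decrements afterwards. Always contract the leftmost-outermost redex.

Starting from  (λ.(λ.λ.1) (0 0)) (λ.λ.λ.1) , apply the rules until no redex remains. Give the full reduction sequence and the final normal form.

Answer: normal form = λ.λ.λ.1  (in 3 steps)

Derivation:
  start: (λ.(λ.λ.1) (0 0)) (λ.λ.λ.1)
  →1  (λ.λ.1) ((λ.λ.λ.1) (λ.λ.λ.1))
  →2  λ.(λ.λ.λ.1) (λ.λ.λ.1)
  →3  λ.λ.λ.1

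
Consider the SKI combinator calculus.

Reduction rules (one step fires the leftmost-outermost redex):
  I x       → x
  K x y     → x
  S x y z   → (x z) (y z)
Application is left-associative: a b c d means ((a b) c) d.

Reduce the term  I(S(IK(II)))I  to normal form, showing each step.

Answer: normal form = S(KI)I  (in 3 steps)

Reduction:
  start: I(S(IK(II)))I
  →1  S(IK(II))I
  →2  S(K(II))I
  →3  S(KI)I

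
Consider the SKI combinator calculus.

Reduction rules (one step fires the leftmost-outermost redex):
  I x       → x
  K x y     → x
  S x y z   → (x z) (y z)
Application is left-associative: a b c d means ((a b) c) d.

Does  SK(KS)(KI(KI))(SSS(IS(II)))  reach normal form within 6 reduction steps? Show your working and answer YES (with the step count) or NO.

  start: SK(KS)(KI(KI))(SSS(IS(II)))
  [1] K(KI(KI))(KS(KI(KI)))(SSS(IS(II)))
  [2] KI(KI)(SSS(IS(II)))
  [3] I(SSS(IS(II)))
  [4] SSS(IS(II))
  [5] S(IS(II))(S(IS(II)))
  [6] S(S(II))(S(IS(II)))

Answer: NO — after 6 steps the term is S(S(II))(S(IS(II))), not yet normal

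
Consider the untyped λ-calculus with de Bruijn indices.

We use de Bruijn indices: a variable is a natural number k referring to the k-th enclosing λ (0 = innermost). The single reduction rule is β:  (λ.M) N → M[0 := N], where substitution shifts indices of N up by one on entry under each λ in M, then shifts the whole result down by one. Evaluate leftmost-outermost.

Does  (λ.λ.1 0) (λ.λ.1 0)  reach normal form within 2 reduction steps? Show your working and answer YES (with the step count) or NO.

Answer: YES — reaches normal form λ.λ.1 0 in 2 ≤ 2 steps

Working:
  start: (λ.λ.1 0) (λ.λ.1 0)
  [1] λ.(λ.λ.1 0) 0
  [2] λ.λ.1 0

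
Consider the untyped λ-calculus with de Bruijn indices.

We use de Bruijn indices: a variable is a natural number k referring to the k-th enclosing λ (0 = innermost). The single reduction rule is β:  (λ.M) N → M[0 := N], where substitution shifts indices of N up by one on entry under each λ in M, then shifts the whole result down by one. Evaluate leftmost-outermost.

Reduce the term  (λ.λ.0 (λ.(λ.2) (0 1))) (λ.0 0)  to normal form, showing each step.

Answer: normal form = λ.0 (λ.1)  (in 2 steps)

Working:
  start: (λ.λ.0 (λ.(λ.2) (0 1))) (λ.0 0)
  [1] λ.0 (λ.(λ.2) (0 1))
  [2] λ.0 (λ.1)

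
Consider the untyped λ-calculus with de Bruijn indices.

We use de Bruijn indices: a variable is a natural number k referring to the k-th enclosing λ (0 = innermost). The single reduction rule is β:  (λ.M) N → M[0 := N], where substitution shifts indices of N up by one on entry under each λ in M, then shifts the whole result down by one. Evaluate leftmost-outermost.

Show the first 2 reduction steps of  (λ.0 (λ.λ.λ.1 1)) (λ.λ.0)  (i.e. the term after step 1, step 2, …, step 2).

  start: (λ.0 (λ.λ.λ.1 1)) (λ.λ.0)
  step 1: (λ.λ.0) (λ.λ.λ.1 1)
  step 2: λ.0

Answer: after 2 steps: λ.0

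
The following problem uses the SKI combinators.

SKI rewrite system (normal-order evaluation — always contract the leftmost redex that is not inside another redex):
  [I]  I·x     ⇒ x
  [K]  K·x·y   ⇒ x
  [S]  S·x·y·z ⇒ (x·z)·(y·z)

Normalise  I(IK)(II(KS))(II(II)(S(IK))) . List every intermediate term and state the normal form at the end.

Answer: normal form = KS  (in 5 steps)

Reduction:
  start: I(IK)(II(KS))(II(II)(S(IK)))
  [1] IK(II(KS))(II(II)(S(IK)))
  [2] K(II(KS))(II(II)(S(IK)))
  [3] II(KS)
  [4] I(KS)
  [5] KS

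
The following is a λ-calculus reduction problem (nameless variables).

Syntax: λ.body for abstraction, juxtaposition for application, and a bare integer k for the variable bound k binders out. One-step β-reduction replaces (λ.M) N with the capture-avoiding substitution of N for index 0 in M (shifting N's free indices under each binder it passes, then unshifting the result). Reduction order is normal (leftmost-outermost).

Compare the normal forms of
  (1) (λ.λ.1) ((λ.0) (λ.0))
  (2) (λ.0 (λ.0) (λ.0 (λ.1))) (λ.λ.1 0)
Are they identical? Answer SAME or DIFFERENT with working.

Term A:
  start: (λ.λ.1) ((λ.0) (λ.0))
  →1  λ.(λ.0) (λ.0)
  →2  λ.λ.0

Term B:
  start: (λ.0 (λ.0) (λ.0 (λ.1))) (λ.λ.1 0)
  →1  (λ.λ.1 0) (λ.0) (λ.0 (λ.1))
  →2  (λ.(λ.0) 0) (λ.0 (λ.1))
  →3  (λ.0) (λ.0 (λ.1))
  →4  λ.0 (λ.1)

Answer: DIFFERENT — A ⇓ λ.λ.0, B ⇓ λ.0 (λ.1)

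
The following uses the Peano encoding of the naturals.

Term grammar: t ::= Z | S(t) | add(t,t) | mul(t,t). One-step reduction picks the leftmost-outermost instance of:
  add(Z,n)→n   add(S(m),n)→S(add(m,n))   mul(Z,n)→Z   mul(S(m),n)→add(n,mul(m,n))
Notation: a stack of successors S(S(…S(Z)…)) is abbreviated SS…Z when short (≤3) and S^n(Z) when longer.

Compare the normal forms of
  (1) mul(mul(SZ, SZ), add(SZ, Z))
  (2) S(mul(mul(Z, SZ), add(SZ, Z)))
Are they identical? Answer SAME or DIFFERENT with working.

Term A:
  start: mul(mul(SZ, SZ), add(SZ, Z))
  →1  mul(add(SZ, mul(Z, SZ)), add(SZ, Z))
  →2  mul(S(add(Z, mul(Z, SZ))), add(SZ, Z))
  →3  add(add(SZ, Z), mul(add(Z, mul(Z, SZ)), add(SZ, Z)))
  →4  add(S(add(Z, Z)), mul(add(Z, mul(Z, SZ)), add(SZ, Z)))
  →5  S(add(add(Z, Z), mul(add(Z, mul(Z, SZ)), add(SZ, Z))))
  →6  S(add(Z, mul(add(Z, mul(Z, SZ)), add(SZ, Z))))
  →7  S(mul(add(Z, mul(Z, SZ)), add(SZ, Z)))
  →8  S(mul(mul(Z, SZ), add(SZ, Z)))
  →9  S(mul(Z, add(SZ, Z)))
  →10  SZ

Term B:
  start: S(mul(mul(Z, SZ), add(SZ, Z)))
  →1  S(mul(Z, add(SZ, Z)))
  →2  SZ

Answer: SAME — A ⇓ SZ, B ⇓ SZ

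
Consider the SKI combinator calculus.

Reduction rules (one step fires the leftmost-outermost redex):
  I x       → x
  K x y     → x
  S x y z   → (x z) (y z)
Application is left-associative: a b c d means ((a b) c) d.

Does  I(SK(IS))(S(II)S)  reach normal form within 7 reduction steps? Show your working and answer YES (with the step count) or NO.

Answer: YES — reaches normal form SIS in 4 ≤ 7 steps

Derivation:
  start: I(SK(IS))(S(II)S)
  →1  SK(IS)(S(II)S)
  →2  K(S(II)S)(IS(S(II)S))
  →3  S(II)S
  →4  SIS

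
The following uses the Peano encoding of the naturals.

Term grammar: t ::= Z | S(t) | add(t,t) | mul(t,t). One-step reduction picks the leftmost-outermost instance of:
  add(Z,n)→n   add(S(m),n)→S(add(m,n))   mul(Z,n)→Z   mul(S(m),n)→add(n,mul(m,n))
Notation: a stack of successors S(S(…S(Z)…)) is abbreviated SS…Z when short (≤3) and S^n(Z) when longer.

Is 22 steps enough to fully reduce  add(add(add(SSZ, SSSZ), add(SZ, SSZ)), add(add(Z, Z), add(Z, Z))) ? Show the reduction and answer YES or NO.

  start: add(add(add(SSZ, SSSZ), add(SZ, SSZ)), add(add(Z, Z), add(Z, Z)))
  →1  add(add(S(add(SZ, SSSZ)), add(SZ, SSZ)), add(add(Z, Z), add(Z, Z)))
  →2  add(S(add(add(SZ, SSSZ), add(SZ, SSZ))), add(add(Z, Z), add(Z, Z)))
  →3  S(add(add(add(SZ, SSSZ), add(SZ, SSZ)), add(add(Z, Z), add(Z, Z))))
  →4  S(add(add(S(add(Z, SSSZ)), add(SZ, SSZ)), add(add(Z, Z), add(Z, Z))))
  →5  S(add(S(add(add(Z, SSSZ), add(SZ, SSZ))), add(add(Z, Z), add(Z, Z))))
  →6  S(S(add(add(add(Z, SSSZ), add(SZ, SSZ)), add(add(Z, Z), add(Z, Z)))))
  →7  S(S(add(add(SSSZ, add(SZ, SSZ)), add(add(Z, Z), add(Z, Z)))))
  →8  S(S(add(S(add(SSZ, add(SZ, SSZ))), add(add(Z, Z), add(Z, Z)))))
  →9  S(S(S(add(add(SSZ, add(SZ, SSZ)), add(add(Z, Z), add(Z, Z))))))
  →10  S(S(S(add(S(add(SZ, add(SZ, SSZ))), add(add(Z, Z), add(Z, Z))))))
  →11  S(S(S(S(add(add(SZ, add(SZ, SSZ)), add(add(Z, Z), add(Z, Z)))))))
  →12  S(S(S(S(add(S(add(Z, add(SZ, SSZ))), add(add(Z, Z), add(Z, Z)))))))
  →13  S(S(S(S(S(add(add(Z, add(SZ, SSZ)), add(add(Z, Z), add(Z, Z))))))))
  →14  S(S(S(S(S(add(add(SZ, SSZ), add(add(Z, Z), add(Z, Z))))))))
  →15  S(S(S(S(S(add(S(add(Z, SSZ)), add(add(Z, Z), add(Z, Z))))))))
  →16  S(S(S(S(S(S(add(add(Z, SSZ), add(add(Z, Z), add(Z, Z)))))))))
  →17  S(S(S(S(S(S(add(SSZ, add(add(Z, Z), add(Z, Z)))))))))
  →18  S(S(S(S(S(S(S(add(SZ, add(add(Z, Z), add(Z, Z))))))))))
  →19  S(S(S(S(S(S(S(S(add(Z, add(add(Z, Z), add(Z, Z)))))))))))
  →20  S(S(S(S(S(S(S(S(add(add(Z, Z), add(Z, Z))))))))))
  →21  S(S(S(S(S(S(S(S(add(Z, add(Z, Z))))))))))
  →22  S(S(S(S(S(S(S(S(add(Z, Z)))))))))

Answer: NO — after 22 steps the term is S(S(S(S(S(S(S(S(add(Z, Z))))))))), not yet normal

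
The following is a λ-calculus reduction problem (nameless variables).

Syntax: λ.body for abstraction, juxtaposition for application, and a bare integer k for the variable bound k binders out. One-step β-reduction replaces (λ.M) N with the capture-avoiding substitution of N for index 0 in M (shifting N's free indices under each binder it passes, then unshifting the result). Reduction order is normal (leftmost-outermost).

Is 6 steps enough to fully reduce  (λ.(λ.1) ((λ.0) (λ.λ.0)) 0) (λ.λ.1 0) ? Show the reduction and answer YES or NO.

  start: (λ.(λ.1) ((λ.0) (λ.λ.0)) 0) (λ.λ.1 0)
  →1  (λ.λ.λ.1 0) ((λ.0) (λ.λ.0)) (λ.λ.1 0)
  →2  (λ.λ.1 0) (λ.λ.1 0)
  →3  λ.(λ.λ.1 0) 0
  →4  λ.λ.1 0

Answer: YES — reaches normal form λ.λ.1 0 in 4 ≤ 6 steps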